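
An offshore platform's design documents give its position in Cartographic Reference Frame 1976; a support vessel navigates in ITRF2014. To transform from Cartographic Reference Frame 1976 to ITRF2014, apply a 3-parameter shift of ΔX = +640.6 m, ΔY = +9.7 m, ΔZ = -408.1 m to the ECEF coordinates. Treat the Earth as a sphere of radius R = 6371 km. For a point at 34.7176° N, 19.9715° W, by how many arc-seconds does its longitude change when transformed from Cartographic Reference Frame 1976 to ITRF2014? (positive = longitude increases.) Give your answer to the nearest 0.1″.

Δλ = 9.0″

sin φ = 0.569532, cos φ = 0.821969, sin λ = -0.341553, cos λ = 0.939863.
East component: ΔE = −sin λ·ΔX + cos λ·ΔY = −(-0.341553)(640.6) + (0.939863)(9.7) = 227.92 m.
1° of latitude spans πR/180 = 111195 m; at latitude φ, 1° of longitude spans that × cos φ = 91398.8 m, so Δλ = 227.92 / 91398.8 × 3600 = 8.977″.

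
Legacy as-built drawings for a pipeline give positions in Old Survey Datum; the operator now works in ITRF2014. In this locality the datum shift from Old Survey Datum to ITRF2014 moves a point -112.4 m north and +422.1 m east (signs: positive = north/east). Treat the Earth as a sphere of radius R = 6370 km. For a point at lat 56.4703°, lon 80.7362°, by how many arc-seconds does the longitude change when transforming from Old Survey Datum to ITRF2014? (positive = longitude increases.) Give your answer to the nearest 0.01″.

At latitude 56.4703°, cos φ = 0.552369.
One radian of longitude at latitude φ spans R cos φ, so Δλ = ΔE / (R cos φ) = 422.1 / (6370000 × 0.552369) = 1.1996e-04 rad = 24.744″.

Δλ = 24.74″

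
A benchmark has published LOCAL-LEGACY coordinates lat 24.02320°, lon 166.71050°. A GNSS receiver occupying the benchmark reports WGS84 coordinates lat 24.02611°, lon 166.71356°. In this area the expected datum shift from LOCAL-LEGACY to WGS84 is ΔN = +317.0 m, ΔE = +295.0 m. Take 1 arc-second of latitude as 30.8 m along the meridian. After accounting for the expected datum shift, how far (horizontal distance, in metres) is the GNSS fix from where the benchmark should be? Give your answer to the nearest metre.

16 m

Observed coordinate differences: Δφ = +0.00291°, Δλ = +0.00306°.
Converting to metres (1° lat = 110880 m, cos φ = 0.913381): observed ΔN = 322.7 m, observed ΔE = 309.9 m.
Subtracting the expected shift leaves a residual of 322.7 − (317.0) = 5.7 m north and 309.9 − (295.0) = 14.9 m east.
Residual distance = √(5.7² + 14.9²) = 15.9 m.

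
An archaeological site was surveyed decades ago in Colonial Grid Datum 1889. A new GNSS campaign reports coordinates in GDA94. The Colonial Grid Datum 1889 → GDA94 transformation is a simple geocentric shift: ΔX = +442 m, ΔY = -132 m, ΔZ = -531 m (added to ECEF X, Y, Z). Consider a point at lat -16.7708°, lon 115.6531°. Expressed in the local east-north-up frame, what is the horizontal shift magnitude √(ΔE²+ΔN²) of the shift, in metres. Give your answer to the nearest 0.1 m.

At φ = -16.7708°, λ = 115.6531°: sin φ = -0.288544, cos φ = 0.957467, sin λ = 0.901432, cos λ = -0.432921.
ΔE = −sin λ·ΔX + cos λ·ΔY = −(0.901432)·(442) + (-0.432921)·(-132) = -341.29 m.
ΔN = −sin φ cos λ·ΔX − sin φ sin λ·ΔY + cos φ·ΔZ = −(-0.288544)(-0.432921)(442) − (-0.288544)(0.901432)(-132) + (0.957467)(-531) = -597.96 m.
Horizontal magnitude = √(ΔE² + ΔN²) = √((-341.29)² + (-597.96)²) = 688.50 m.

688.5 m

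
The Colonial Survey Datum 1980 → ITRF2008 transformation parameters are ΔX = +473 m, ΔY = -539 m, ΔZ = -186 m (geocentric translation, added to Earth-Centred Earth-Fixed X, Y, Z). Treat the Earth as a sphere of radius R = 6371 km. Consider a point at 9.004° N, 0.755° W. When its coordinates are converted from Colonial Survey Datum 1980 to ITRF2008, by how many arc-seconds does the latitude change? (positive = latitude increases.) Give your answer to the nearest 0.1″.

Δφ = -8.4″

sin φ = 0.156503, cos φ = 0.987677, sin λ = -0.013177, cos λ = 0.999913.
North component: ΔN = −sin φ cos λ·ΔX − sin φ sin λ·ΔY + cos φ·ΔZ = −(0.156503)(0.999913)(473) − (0.156503)(-0.013177)(-539) + (0.987677)(-186) = -258.84 m.
1° of latitude spans πR/180 = 111195 m, so Δφ = -258.84 / 111195 × 3600 = -8.380″.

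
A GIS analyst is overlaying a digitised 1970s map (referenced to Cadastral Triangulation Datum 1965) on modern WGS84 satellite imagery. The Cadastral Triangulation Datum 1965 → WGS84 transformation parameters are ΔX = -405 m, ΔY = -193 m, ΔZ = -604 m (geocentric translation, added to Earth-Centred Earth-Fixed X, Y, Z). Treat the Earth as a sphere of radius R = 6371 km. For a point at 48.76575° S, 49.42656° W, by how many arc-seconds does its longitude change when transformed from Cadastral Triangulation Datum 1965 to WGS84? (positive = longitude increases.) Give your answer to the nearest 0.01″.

sin φ = -0.752021, cos φ = 0.659139, sin λ = -0.759573, cos λ = 0.650422.
East component: ΔE = −sin λ·ΔX + cos λ·ΔY = −(-0.759573)(-405) + (0.650422)(-193) = -433.16 m.
1° of latitude spans πR/180 = 111195 m; at latitude φ, 1° of longitude spans that × cos φ = 73292.9 m, so Δλ = -433.16 / 73292.9 × 3600 = -21.276″.

Δλ = -21.28″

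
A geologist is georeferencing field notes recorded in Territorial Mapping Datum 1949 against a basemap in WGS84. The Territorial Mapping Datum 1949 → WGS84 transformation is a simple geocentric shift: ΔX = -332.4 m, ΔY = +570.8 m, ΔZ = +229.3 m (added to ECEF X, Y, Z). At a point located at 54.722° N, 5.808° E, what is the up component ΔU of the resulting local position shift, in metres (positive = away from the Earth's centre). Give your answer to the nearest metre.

At φ = 54.722°, λ = 5.808°: sin φ = 0.816359, cos φ = 0.577544, sin λ = 0.101195, cos λ = 0.994867.
ΔU = cos φ cos λ·ΔX + cos φ sin λ·ΔY + sin φ·ΔZ = (0.577544)(0.994867)(-332.4) + (0.577544)(0.101195)(570.8) + (0.816359)(229.3) = 29.56 m.

ΔU = 30 m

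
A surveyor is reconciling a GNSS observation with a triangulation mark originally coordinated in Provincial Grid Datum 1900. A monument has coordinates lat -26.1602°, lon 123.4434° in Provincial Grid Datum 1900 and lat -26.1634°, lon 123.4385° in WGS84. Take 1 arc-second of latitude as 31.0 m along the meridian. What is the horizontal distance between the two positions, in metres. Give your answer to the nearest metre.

Δφ = -26.1634° − -26.1602° = -0.0032°; Δλ = 123.4385° − 123.4434° = -0.0049°.
1° of latitude = 3600 × 31.00 = 111600 m.
ΔN = Δφ × 111600 = -357.1 m; ΔE = Δλ × 111600 × cos(-26.1602°) = -0.0049 × 111600 × 0.897565 = -490.8 m.
Distance = √(ΔE² + ΔN²) = √((-490.8)² + (-357.1)²) = 607.0 m.

607 m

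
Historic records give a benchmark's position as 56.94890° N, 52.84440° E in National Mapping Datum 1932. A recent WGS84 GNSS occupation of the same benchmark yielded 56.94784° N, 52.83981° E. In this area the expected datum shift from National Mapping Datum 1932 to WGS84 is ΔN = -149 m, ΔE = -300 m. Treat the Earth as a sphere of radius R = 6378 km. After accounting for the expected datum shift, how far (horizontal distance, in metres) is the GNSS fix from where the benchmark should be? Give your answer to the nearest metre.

38 m

Observed coordinate differences: Δφ = -0.00106°, Δλ = -0.00459°.
Converting to metres (1° lat = 111317 m, cos φ = 0.545387): observed ΔN = -118.0 m, observed ΔE = -278.7 m.
Subtracting the expected shift leaves a residual of -118.0 − (-149) = 31.0 m north and -278.7 − (-300) = 21.3 m east.
Residual distance = √(31.0² + 21.3²) = 37.6 m.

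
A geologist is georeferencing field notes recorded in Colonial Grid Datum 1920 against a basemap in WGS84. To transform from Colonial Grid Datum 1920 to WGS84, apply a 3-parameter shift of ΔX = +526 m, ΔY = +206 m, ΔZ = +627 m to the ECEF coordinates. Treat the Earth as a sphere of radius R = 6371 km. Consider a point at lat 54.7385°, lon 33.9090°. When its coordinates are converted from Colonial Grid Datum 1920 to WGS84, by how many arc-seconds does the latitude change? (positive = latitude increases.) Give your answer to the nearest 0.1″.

sin φ = 0.816526, cos φ = 0.577309, sin λ = 0.557875, cos λ = 0.829925.
North component: ΔN = −sin φ cos λ·ΔX − sin φ sin λ·ΔY + cos φ·ΔZ = −(0.816526)(0.829925)(526) − (0.816526)(0.557875)(206) + (0.577309)(627) = -88.31 m.
1° of latitude spans πR/180 = 111195 m, so Δφ = -88.31 / 111195 × 3600 = -2.859″.

Δφ = -2.9″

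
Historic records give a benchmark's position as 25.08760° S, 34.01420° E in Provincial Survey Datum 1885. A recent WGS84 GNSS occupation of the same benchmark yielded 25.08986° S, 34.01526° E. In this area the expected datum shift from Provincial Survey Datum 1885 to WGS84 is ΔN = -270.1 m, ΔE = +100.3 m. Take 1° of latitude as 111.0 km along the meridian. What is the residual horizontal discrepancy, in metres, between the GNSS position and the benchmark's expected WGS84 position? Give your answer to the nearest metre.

20 m

Observed coordinate differences: Δφ = -0.00226°, Δλ = +0.00106°.
Converting to metres (1° lat = 111000 m, cos φ = 0.905661): observed ΔN = -250.9 m, observed ΔE = 106.6 m.
Subtracting the expected shift leaves a residual of -250.9 − (-270.1) = 19.2 m north and 106.6 − (100.3) = 6.3 m east.
Residual distance = √(19.2² + 6.3²) = 20.2 m.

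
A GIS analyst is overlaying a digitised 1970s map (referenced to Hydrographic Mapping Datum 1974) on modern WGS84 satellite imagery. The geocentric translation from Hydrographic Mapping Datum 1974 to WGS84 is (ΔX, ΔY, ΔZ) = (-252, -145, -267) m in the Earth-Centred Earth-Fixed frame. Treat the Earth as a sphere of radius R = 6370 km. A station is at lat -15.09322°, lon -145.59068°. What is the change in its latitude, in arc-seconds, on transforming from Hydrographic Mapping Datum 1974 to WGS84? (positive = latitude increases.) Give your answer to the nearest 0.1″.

Δφ = -5.9″

sin φ = -0.260390, cos φ = 0.965503, sin λ = -0.565101, cos λ = -0.825022.
North component: ΔN = −sin φ cos λ·ΔX − sin φ sin λ·ΔY + cos φ·ΔZ = −(-0.260390)(-0.825022)(-252) − (-0.260390)(-0.565101)(-145) + (0.965503)(-267) = -182.32 m.
1° of latitude spans πR/180 = 111177 m, so Δφ = -182.32 / 111177 × 3600 = -5.904″.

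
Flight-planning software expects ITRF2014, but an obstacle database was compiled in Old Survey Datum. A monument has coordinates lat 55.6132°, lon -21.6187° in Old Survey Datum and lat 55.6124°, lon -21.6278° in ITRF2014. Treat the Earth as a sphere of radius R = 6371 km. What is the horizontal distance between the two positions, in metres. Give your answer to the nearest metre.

578 m

Δφ = 55.6124° − 55.6132° = -0.0008°; Δλ = -21.6278° − -21.6187° = -0.0091°.
1° along a meridian = πR/180 = 111195 m.
ΔN = Δφ × 111195 = -89.0 m; ΔE = Δλ × 111195 × cos(55.6132°) = -0.0091 × 111195 × 0.564777 = -571.5 m.
Distance = √(ΔE² + ΔN²) = √((-571.5)² + (-89.0)²) = 578.4 m.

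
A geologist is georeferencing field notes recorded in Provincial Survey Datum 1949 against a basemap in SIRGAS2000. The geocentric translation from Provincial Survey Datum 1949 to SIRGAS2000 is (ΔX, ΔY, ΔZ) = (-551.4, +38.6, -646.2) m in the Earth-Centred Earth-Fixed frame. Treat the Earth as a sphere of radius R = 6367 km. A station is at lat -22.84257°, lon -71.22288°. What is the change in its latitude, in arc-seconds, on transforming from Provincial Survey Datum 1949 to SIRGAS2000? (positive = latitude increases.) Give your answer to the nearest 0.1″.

sin φ = -0.388200, cos φ = 0.921575, sin λ = -0.946778, cos λ = 0.321888.
North component: ΔN = −sin φ cos λ·ΔX − sin φ sin λ·ΔY + cos φ·ΔZ = −(-0.388200)(0.321888)(-551.4) − (-0.388200)(-0.946778)(38.6) + (0.921575)(-646.2) = -678.61 m.
1° of latitude spans πR/180 = 111125 m, so Δφ = -678.61 / 111125 × 3600 = -21.984″.

Δφ = -22.0″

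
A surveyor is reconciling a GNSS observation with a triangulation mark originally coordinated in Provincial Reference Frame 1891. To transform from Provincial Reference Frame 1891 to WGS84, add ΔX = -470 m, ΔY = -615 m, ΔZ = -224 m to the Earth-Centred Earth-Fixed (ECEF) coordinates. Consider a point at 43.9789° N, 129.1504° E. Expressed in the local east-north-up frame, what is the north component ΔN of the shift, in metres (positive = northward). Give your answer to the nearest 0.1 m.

The local north axis is (−sin φ cos λ, −sin φ sin λ, cos φ), giving ΔN = -206.053 + 331.175 − 161.189 = -36.07 m.

ΔN = -36.1 m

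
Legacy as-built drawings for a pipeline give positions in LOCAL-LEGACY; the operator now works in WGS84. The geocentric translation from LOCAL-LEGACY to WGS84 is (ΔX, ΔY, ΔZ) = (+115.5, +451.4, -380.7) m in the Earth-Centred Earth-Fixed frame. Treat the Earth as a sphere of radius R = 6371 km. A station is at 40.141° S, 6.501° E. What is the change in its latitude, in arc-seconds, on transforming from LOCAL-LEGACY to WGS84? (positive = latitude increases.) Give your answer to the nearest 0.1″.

sin φ = -0.644671, cos φ = 0.764460, sin λ = 0.113221, cos λ = 0.993570.
North component: ΔN = −sin φ cos λ·ΔX − sin φ sin λ·ΔY + cos φ·ΔZ = −(-0.644671)(0.993570)(115.5) − (-0.644671)(0.113221)(451.4) + (0.764460)(-380.7) = -184.10 m.
1° of latitude spans πR/180 = 111195 m, so Δφ = -184.10 / 111195 × 3600 = -5.960″.

Δφ = -6.0″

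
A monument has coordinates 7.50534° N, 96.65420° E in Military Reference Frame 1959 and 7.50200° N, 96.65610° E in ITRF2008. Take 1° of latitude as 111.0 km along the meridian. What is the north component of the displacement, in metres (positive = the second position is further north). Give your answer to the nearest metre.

ΔN = -371 m

Δφ = 7.50200° − 7.50534° = -0.00334°; Δλ = 96.65610° − 96.65420° = +0.00190°.
ΔN = Δφ × 111000 = -370.7 m; ΔE = Δλ × 111000 × cos(7.50534°) = +0.00190 × 111000 × 0.991433 = 209.1 m.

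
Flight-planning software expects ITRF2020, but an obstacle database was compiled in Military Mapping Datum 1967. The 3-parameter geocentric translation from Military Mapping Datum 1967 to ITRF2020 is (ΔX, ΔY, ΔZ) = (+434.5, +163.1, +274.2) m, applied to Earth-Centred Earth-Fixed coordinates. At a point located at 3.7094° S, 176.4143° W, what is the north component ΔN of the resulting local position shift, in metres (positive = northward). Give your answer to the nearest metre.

ΔN = 245 m

At φ = -3.7094°, λ = -176.4143°: sin φ = -0.064696, cos φ = 0.997905, sin λ = -0.062541, cos λ = -0.998042.
ΔN = −sin φ cos λ·ΔX − sin φ sin λ·ΔY + cos φ·ΔZ = −(-0.064696)(-0.998042)(434.5) − (-0.064696)(-0.062541)(163.1) + (0.997905)(274.2) = 244.91 m.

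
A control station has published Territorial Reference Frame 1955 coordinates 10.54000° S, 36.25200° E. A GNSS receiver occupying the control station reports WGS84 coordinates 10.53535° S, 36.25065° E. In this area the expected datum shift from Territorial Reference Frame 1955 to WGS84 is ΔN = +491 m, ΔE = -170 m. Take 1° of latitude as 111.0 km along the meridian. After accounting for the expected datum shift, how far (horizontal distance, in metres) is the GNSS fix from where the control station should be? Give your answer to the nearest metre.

34 m

Observed coordinate differences: Δφ = +0.00465°, Δλ = -0.00135°.
Converting to metres (1° lat = 111000 m, cos φ = 0.983127): observed ΔN = 516.1 m, observed ΔE = -147.3 m.
Subtracting the expected shift leaves a residual of 516.1 − (491) = 25.1 m north and -147.3 − (-170) = 22.7 m east.
Residual distance = √(25.1² + 22.7²) = 33.9 m.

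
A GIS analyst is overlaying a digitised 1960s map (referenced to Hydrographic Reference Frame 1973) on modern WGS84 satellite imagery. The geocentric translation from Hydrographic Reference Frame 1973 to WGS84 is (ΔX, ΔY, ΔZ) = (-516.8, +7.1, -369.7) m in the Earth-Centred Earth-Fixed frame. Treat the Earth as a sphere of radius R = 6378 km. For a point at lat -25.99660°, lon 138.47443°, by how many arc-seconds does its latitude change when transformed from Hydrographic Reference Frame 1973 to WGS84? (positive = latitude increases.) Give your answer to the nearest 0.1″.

Δφ = -5.2″

sin φ = -0.438318, cos φ = 0.898820, sin λ = 0.662954, cos λ = -0.748660.
North component: ΔN = −sin φ cos λ·ΔX − sin φ sin λ·ΔY + cos φ·ΔZ = −(-0.438318)(-0.748660)(-516.8) − (-0.438318)(0.662954)(7.1) + (0.898820)(-369.7) = -160.64 m.
1° of latitude spans πR/180 = 111317 m, so Δφ = -160.64 / 111317 × 3600 = -5.195″.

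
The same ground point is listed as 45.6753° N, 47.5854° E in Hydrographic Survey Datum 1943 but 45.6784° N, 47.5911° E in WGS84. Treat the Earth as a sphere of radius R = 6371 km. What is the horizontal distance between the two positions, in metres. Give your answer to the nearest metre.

Δφ = 45.6784° − 45.6753° = +0.0031°; Δλ = 47.5911° − 47.5854° = +0.0057°.
1° along a meridian = πR/180 = 111195 m.
ΔN = Δφ × 111195 = 344.7 m; ΔE = Δλ × 111195 × cos(45.6753°) = +0.0057 × 111195 × 0.698724 = 442.9 m.
Distance = √(ΔE² + ΔN²) = √(442.9² + 344.7²) = 561.2 m.

561 m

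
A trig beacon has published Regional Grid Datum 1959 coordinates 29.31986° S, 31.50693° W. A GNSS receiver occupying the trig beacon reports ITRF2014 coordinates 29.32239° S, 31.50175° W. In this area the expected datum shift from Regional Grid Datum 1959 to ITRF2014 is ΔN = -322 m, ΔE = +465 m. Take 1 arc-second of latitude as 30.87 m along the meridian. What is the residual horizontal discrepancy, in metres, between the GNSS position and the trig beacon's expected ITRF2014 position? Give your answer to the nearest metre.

Observed coordinate differences: Δφ = -0.00253°, Δλ = +0.00518°.
Converting to metres (1° lat = 111132 m, cos φ = 0.871900): observed ΔN = -281.2 m, observed ΔE = 501.9 m.
Subtracting the expected shift leaves a residual of -281.2 − (-322) = 40.8 m north and 501.9 − (465) = 36.9 m east.
Residual distance = √(40.8² + 36.9²) = 55.1 m.

55 m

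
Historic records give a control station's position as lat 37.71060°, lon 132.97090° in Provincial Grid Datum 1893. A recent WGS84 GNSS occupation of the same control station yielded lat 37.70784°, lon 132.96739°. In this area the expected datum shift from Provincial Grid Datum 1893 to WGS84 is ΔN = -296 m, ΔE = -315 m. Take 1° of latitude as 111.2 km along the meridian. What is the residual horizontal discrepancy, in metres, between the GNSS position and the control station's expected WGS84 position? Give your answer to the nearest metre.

13 m

Observed coordinate differences: Δφ = -0.00276°, Δλ = -0.00351°.
Converting to metres (1° lat = 111200 m, cos φ = 0.791110): observed ΔN = -306.9 m, observed ΔE = -308.8 m.
Subtracting the expected shift leaves a residual of -306.9 − (-296) = -10.9 m north and -308.8 − (-315) = 6.2 m east.
Residual distance = √((-10.9)² + 6.2²) = 12.6 m.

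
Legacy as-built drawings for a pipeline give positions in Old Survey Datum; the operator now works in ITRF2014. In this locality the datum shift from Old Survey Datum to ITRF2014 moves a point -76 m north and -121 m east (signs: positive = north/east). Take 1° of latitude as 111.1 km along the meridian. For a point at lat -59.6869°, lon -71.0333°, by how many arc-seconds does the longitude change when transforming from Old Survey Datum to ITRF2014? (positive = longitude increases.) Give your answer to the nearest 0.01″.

At latitude -59.6869°, cos φ = 0.504725.
1° of longitude at this latitude = 111.1 × cos φ = 56.07 km, so Δλ = -121.0 / 56074.9 = -0.0021578° = -7.768″.

Δλ = -7.77″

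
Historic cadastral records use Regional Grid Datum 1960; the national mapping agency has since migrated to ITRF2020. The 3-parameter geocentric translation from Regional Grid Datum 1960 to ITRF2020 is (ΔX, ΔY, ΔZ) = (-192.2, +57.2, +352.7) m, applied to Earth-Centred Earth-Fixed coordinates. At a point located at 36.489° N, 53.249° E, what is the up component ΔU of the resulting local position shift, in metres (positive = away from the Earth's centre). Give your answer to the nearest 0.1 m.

ΔU = 154.1 m

At φ = 36.489°, λ = 53.249°: sin φ = 0.594668, cos φ = 0.803971, sin λ = 0.801243, cos λ = 0.598339.
ΔU = cos φ cos λ·ΔX + cos φ sin λ·ΔY + sin φ·ΔZ = (0.803971)(0.598339)(-192.2) + (0.803971)(0.801243)(57.2) + (0.594668)(352.7) = 154.13 m.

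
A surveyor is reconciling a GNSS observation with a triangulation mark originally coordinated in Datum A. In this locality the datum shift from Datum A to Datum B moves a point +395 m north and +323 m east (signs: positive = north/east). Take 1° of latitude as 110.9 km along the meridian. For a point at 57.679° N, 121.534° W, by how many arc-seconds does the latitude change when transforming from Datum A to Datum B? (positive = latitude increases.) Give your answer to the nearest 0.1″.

Δφ = 12.8″

1° of latitude = 110.9 km, so Δφ = 395.0 / 110900 = 0.0035618° = 12.822″.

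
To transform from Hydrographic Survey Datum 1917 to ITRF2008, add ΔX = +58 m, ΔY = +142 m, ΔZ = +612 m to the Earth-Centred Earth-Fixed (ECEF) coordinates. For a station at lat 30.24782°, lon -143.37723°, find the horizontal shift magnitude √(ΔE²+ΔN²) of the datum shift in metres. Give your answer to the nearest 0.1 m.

600.1 m

The local east axis at (φ, λ) is (−sin λ, cos λ, 0), so ΔE = −sin(-143.37723°)·58 + cos(-143.37723°)·142 = -79.37 m.
The local north axis is (−sin φ cos λ, −sin φ sin λ, cos φ), giving ΔN = 23.449 + 42.672 + 528.679 = 594.80 m.
Horizontal magnitude = √(ΔE² + ΔN²) = √((-79.37)² + 594.80²) = 600.07 m.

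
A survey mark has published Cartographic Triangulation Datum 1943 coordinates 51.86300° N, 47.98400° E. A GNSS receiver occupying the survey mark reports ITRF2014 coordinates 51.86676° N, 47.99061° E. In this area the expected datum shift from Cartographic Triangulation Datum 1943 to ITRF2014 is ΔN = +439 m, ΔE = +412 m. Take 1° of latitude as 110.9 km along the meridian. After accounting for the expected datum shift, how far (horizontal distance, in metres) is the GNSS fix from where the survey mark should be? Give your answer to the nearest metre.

Observed coordinate differences: Δφ = +0.00376°, Δλ = +0.00661°.
Converting to metres (1° lat = 110900 m, cos φ = 0.617544): observed ΔN = 417.0 m, observed ΔE = 452.7 m.
Subtracting the expected shift leaves a residual of 417.0 − (439) = -22.0 m north and 452.7 − (412) = 40.7 m east.
Residual distance = √((-22.0)² + 40.7²) = 46.3 m.

46 m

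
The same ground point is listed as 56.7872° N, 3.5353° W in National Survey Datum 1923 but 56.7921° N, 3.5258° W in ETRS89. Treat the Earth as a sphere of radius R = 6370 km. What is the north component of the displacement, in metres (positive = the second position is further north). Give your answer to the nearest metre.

ΔN = 545 m

Δφ = 56.7921° − 56.7872° = +0.0049°; Δλ = -3.5258° − -3.5353° = +0.0095°.
1° along a meridian = πR/180 = 111177 m.
ΔN = Δφ × 111177 = 544.8 m; ΔE = Δλ × 111177 × cos(56.7872°) = +0.0095 × 111177 × 0.547750 = 578.5 m.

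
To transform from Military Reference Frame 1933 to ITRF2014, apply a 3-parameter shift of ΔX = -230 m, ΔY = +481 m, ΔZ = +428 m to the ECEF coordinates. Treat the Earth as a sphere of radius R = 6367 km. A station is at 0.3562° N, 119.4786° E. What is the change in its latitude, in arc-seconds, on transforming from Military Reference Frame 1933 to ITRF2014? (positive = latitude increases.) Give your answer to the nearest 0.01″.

sin φ = 0.006217, cos φ = 0.999981, sin λ = 0.870540, cos λ = -0.492098.
North component: ΔN = −sin φ cos λ·ΔX − sin φ sin λ·ΔY + cos φ·ΔZ = −(0.006217)(-0.492098)(-230) − (0.006217)(0.870540)(481) + (0.999981)(428) = 424.68 m.
1° of latitude spans πR/180 = 111125 m, so Δφ = 424.68 / 111125 × 3600 = 13.758″.

Δφ = 13.76″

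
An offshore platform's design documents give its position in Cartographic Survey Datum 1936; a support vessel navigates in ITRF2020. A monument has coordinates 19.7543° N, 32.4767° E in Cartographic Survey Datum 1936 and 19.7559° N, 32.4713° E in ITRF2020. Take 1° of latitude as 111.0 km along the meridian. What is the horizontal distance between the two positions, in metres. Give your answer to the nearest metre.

Δφ = 19.7559° − 19.7543° = +0.0016°; Δλ = 32.4713° − 32.4767° = -0.0054°.
ΔN = Δφ × 111000 = 177.6 m; ΔE = Δλ × 111000 × cos(19.7543°) = -0.0054 × 111000 × 0.941151 = -564.1 m.
Distance = √(ΔE² + ΔN²) = √((-564.1)² + 177.6²) = 591.4 m.

591 m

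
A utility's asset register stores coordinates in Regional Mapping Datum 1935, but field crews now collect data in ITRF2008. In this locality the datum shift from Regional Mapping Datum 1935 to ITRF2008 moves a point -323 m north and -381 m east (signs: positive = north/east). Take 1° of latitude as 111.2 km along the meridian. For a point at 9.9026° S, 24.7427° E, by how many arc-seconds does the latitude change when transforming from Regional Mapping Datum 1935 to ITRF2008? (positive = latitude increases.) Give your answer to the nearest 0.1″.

1° of latitude = 111.2 km, so Δφ = -323.0 / 111200 = -0.0029047° = -10.457″.

Δφ = -10.5″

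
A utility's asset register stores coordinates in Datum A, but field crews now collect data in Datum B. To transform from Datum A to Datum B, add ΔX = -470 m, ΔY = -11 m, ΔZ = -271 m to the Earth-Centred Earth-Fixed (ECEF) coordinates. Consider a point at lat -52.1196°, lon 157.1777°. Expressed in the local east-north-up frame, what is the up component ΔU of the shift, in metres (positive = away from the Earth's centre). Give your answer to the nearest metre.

ΔU = 477 m

The local up (radial) axis is (cos φ cos λ, cos φ sin λ, sin φ), giving ΔU = 265.994 − 2.620 + 213.899 = 477.27 m.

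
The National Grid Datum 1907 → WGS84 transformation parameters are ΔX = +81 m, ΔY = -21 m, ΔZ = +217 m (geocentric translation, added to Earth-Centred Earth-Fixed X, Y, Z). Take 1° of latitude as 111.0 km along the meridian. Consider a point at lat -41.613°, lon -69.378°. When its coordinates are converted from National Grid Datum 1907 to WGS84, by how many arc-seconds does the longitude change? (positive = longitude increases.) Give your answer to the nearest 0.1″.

Δλ = 3.0″

sin φ = -0.664096, cos φ = 0.747647, sin λ = -0.935924, cos λ = 0.352201.
East component: ΔE = −sin λ·ΔX + cos λ·ΔY = −(-0.935924)(81) + (0.352201)(-21) = 68.41 m.
1° of latitude spans 111000 m; at latitude φ, 1° of longitude spans that × cos φ = 82988.9 m, so Δλ = 68.41 / 82988.9 × 3600 = 2.968″.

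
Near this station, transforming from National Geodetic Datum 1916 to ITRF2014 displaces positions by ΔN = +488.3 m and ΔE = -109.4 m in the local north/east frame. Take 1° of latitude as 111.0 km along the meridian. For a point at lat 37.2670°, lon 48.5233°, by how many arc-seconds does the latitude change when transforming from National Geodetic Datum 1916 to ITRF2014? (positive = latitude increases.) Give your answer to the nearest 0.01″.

1° of latitude = 111.0 km, so Δφ = 488.3 / 111000 = 0.0043991° = 15.837″.

Δφ = 15.84″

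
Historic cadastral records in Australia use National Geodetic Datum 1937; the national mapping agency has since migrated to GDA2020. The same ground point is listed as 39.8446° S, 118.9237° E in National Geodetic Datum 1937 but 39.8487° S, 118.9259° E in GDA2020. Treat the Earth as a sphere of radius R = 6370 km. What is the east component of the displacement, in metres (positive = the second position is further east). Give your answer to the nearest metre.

ΔE = 188 m

Δφ = -39.8487° − -39.8446° = -0.0041°; Δλ = 118.9259° − 118.9237° = +0.0022°.
1° along a meridian = πR/180 = 111177 m.
ΔN = Δφ × 111177 = -455.8 m; ΔE = Δλ × 111177 × cos(-39.8446°) = +0.0022 × 111177 × 0.767785 = 187.8 m.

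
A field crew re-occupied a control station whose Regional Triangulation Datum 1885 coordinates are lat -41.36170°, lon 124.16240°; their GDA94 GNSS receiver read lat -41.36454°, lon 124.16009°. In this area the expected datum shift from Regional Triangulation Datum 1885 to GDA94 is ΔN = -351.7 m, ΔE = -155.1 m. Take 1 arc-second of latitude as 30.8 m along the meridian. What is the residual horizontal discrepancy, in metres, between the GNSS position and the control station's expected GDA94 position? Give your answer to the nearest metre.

52 m

Observed coordinate differences: Δφ = -0.00284°, Δλ = -0.00231°.
Converting to metres (1° lat = 110880 m, cos φ = 0.750553): observed ΔN = -314.9 m, observed ΔE = -192.2 m.
Subtracting the expected shift leaves a residual of -314.9 − (-351.7) = 36.8 m north and -192.2 − (-155.1) = -37.1 m east.
Residual distance = √(36.8² + (-37.1)²) = 52.3 m.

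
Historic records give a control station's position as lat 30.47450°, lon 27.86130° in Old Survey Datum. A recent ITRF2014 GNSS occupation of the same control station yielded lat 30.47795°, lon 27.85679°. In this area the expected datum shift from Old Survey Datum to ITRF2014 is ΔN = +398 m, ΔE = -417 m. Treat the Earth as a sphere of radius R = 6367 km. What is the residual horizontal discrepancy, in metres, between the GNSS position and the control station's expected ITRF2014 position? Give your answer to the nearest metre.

Observed coordinate differences: Δφ = +0.00345°, Δλ = -0.00451°.
Converting to metres (1° lat = 111125 m, cos φ = 0.861855): observed ΔN = 383.4 m, observed ΔE = -431.9 m.
Subtracting the expected shift leaves a residual of 383.4 − (398) = -14.6 m north and -431.9 − (-417) = -14.9 m east.
Residual distance = √((-14.6)² + (-14.9)²) = 20.9 m.

21 m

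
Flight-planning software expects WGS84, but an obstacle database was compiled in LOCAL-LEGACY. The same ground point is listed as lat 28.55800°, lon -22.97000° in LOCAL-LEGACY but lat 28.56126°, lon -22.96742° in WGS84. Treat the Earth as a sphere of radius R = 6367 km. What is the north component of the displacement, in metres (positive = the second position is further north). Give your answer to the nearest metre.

Δφ = 28.56126° − 28.55800° = +0.00326°; Δλ = -22.96742° − -22.97000° = +0.00258°.
1° along a meridian = πR/180 = 111125 m.
ΔN = Δφ × 111125 = 362.3 m; ΔE = Δλ × 111125 × cos(28.55800°) = +0.00258 × 111125 × 0.878334 = 251.8 m.

ΔN = 362 m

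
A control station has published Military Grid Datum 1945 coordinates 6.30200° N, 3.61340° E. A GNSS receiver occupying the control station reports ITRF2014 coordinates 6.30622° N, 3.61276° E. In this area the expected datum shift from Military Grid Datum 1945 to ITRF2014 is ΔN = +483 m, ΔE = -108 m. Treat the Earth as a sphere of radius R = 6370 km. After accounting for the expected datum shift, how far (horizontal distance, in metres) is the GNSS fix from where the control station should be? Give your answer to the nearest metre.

Observed coordinate differences: Δφ = +0.00422°, Δλ = -0.00064°.
Converting to metres (1° lat = 111177 m, cos φ = 0.993957): observed ΔN = 469.2 m, observed ΔE = -70.7 m.
Subtracting the expected shift leaves a residual of 469.2 − (483) = -13.8 m north and -70.7 − (-108) = 37.3 m east.
Residual distance = √((-13.8)² + 37.3²) = 39.8 m.

40 m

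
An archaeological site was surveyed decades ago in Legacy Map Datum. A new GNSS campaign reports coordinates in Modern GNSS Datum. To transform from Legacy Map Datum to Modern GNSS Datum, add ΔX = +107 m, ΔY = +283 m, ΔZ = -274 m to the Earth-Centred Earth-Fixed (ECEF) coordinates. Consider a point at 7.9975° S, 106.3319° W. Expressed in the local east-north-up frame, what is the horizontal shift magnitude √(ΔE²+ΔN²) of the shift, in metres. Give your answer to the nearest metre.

314 m

At φ = -7.9975°, λ = -106.3319°: sin φ = -0.139130, cos φ = 0.990274, sin λ = -0.959649, cos λ = -0.281201.
ΔE = −sin λ·ΔX + cos λ·ΔY = −(-0.959649)·(107) + (-0.281201)·(283) = 23.10 m.
ΔN = −sin φ cos λ·ΔX − sin φ sin λ·ΔY + cos φ·ΔZ = −(-0.139130)(-0.281201)(107) − (-0.139130)(-0.959649)(283) + (0.990274)(-274) = -313.31 m.
Horizontal magnitude = √(ΔE² + ΔN²) = √(23.10² + (-313.31)²) = 314.16 m.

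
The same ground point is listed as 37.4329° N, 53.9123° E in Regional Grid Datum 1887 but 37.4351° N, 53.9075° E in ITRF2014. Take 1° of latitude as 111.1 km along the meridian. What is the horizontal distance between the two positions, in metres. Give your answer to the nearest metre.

489 m

Δφ = 37.4351° − 37.4329° = +0.0022°; Δλ = 53.9075° − 53.9123° = -0.0048°.
ΔN = Δφ × 111100 = 244.4 m; ΔE = Δλ × 111100 × cos(37.4329°) = -0.0048 × 111100 × 0.794066 = -423.5 m.
Distance = √(ΔE² + ΔN²) = √((-423.5)² + 244.4²) = 488.9 m.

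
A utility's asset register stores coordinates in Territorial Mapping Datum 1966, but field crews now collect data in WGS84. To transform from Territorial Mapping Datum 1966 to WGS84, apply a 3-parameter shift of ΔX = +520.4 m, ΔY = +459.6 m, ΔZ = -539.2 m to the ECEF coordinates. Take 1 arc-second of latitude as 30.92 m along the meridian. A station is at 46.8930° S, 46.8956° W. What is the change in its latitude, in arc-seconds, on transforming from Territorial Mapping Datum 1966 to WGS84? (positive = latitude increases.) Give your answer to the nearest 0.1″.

sin φ = -0.730079, cos φ = 0.683363, sin λ = -0.730110, cos λ = 0.683330.
North component: ΔN = −sin φ cos λ·ΔX − sin φ sin λ·ΔY + cos φ·ΔZ = −(-0.730079)(0.683330)(520.4) − (-0.730079)(-0.730110)(459.6) + (0.683363)(-539.2) = -353.83 m.
1° of latitude spans 3600 × 30.92 = 111312 m, so Δφ = -353.83 / 111312 × 3600 = -11.444″.

Δφ = -11.4″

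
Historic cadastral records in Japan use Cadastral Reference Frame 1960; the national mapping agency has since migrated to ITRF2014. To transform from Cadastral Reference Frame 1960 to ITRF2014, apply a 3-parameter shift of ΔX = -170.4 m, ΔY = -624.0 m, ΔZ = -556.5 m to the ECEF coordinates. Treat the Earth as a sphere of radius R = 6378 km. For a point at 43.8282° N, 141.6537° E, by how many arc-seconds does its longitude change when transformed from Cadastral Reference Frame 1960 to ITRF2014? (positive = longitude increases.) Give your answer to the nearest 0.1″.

Δλ = 26.7″

sin φ = 0.692498, cos φ = 0.721419, sin λ = 0.620413, cos λ = -0.784275.
East component: ΔE = −sin λ·ΔX + cos λ·ΔY = −(0.620413)(-170.4) + (-0.784275)(-624.0) = 595.11 m.
1° of latitude spans πR/180 = 111317 m; at latitude φ, 1° of longitude spans that × cos φ = 80306.3 m, so Δλ = 595.11 / 80306.3 × 3600 = 26.678″.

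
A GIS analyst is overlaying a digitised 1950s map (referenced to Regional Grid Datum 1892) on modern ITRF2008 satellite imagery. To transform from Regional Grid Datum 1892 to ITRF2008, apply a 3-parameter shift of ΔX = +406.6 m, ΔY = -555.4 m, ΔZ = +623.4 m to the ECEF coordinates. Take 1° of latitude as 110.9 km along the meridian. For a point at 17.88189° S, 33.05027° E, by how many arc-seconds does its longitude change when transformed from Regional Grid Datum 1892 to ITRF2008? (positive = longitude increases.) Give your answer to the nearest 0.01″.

sin φ = -0.307056, cos φ = 0.951692, sin λ = 0.545375, cos λ = 0.838192.
East component: ΔE = −sin λ·ΔX + cos λ·ΔY = −(0.545375)(406.6) + (0.838192)(-555.4) = -687.28 m.
1° of latitude spans 110900 m; at latitude φ, 1° of longitude spans that × cos φ = 105542.6 m, so Δλ = -687.28 / 105542.6 × 3600 = -23.443″.

Δλ = -23.44″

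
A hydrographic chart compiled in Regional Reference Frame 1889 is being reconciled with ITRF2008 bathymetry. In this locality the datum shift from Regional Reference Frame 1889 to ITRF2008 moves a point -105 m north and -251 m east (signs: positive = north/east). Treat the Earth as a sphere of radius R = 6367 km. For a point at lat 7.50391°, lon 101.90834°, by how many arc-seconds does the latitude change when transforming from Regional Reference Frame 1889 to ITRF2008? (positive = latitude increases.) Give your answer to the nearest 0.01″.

Δφ = -3.40″

On a sphere of radius R, 1 rad of latitude = R, so Δφ = ΔN / R = -105.0 / 6367000 = -1.6491e-05 rad = -3.402″.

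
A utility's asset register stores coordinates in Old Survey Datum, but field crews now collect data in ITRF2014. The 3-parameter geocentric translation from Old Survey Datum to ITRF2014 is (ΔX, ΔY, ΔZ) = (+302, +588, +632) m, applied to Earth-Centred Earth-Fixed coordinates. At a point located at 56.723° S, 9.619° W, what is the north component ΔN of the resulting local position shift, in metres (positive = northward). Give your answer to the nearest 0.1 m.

At φ = -56.723°, λ = -9.619°: sin φ = -0.836028, cos φ = 0.548687, sin λ = -0.167096, cos λ = 0.985941.
ΔN = −sin φ cos λ·ΔX − sin φ sin λ·ΔY + cos φ·ΔZ = −(-0.836028)(0.985941)(302) − (-0.836028)(-0.167096)(588) + (0.548687)(632) = 513.56 m.

ΔN = 513.6 m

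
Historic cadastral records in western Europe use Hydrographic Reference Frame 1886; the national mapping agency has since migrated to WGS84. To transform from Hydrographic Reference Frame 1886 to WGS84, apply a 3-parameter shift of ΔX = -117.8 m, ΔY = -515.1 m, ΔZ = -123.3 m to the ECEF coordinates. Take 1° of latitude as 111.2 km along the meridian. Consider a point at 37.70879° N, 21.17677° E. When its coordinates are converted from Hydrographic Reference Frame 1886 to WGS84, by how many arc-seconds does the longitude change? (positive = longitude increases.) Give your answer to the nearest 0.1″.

Δλ = -17.9″

sin φ = 0.611648, cos φ = 0.791130, sin λ = 0.361247, cos λ = 0.932470.
East component: ΔE = −sin λ·ΔX + cos λ·ΔY = −(0.361247)(-117.8) + (0.932470)(-515.1) = -437.76 m.
1° of latitude spans 111200 m; at latitude φ, 1° of longitude spans that × cos φ = 87973.6 m, so Δλ = -437.76 / 87973.6 × 3600 = -17.914″.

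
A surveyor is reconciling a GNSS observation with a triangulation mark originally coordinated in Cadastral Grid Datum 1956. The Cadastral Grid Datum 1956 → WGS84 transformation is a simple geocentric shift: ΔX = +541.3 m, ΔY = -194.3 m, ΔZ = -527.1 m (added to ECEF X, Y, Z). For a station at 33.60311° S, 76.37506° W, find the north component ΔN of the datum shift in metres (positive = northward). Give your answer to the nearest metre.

The local north axis is (−sin φ cos λ, −sin φ sin λ, cos φ), giving ΔN = 70.570 + 104.507 − 439.017 = -263.94 m.

ΔN = -264 m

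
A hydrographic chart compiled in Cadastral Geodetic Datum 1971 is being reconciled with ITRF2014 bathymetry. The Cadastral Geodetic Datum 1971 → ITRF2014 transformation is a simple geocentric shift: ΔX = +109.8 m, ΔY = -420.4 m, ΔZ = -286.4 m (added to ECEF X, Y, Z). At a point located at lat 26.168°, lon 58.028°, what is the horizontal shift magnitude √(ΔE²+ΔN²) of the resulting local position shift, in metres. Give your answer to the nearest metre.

340 m

At φ = 26.168°, λ = 58.028°: sin φ = 0.441005, cos φ = 0.897505, sin λ = 0.848307, cos λ = 0.529505.
ΔE = −sin λ·ΔX + cos λ·ΔY = −(0.848307)·(109.8) + (0.529505)·(-420.4) = -315.75 m.
ΔN = −sin φ cos λ·ΔX − sin φ sin λ·ΔY + cos φ·ΔZ = −(0.441005)(0.529505)(109.8) − (0.441005)(0.848307)(-420.4) + (0.897505)(-286.4) = -125.41 m.
Horizontal magnitude = √(ΔE² + ΔN²) = √((-315.75)² + (-125.41)²) = 339.74 m.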